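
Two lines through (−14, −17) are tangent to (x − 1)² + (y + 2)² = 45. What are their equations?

x − 2y = 20 and 2x − y = −11

Let a tangent through (−14, −17) have slope m. Its distance from (1, −2) must equal 3√5:
[m·(15) − (15)]² = 45(m² + 1)
2m² − 5m + 2 = 0, so m = 1/2 or m = 2.
With m = 1/2: x − 2y = 20. With m = 2: 2x − y = −11.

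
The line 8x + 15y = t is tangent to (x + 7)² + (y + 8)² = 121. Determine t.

Tangency holds when the distance from the centre (−7, −8) to the line equals the radius 11:
|8·(−7) + 15·(−8) − t| / √289 = 11
|t − (−176)| = 11·17, so t = 11 or t = −363.

t = −363 or t = 11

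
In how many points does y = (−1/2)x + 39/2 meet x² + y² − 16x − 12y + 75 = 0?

Centre (8, 6), r² = 25. Distance² from centre to line = (−19)²/5 = 361/5.
Since d² > r², the line lies outside the circle.

0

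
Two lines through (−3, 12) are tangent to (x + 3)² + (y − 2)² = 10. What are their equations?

Write the tangent as mx − y + (12 − m·(−3)) = 0 and set its distance from the centre to √10:
(0m − (−10))² = 10(m² + 1)
m² − 9 = 0, so m = 3 or m = −3.
With m = 3: 3x − y = −21. With m = −3: 3x + y = 3.

3x − y = −21 and 3x + y = 3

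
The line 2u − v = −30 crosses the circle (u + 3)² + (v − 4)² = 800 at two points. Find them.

(−23, −16) and (1, 32)

Express v = 2u + 30 and substitute into the circle:
5u² + 110u − 115 = 0  ⟹  u² + 22u − 23 = 0
u = 1 or u = −23, giving (1, 32) and (−23, −16).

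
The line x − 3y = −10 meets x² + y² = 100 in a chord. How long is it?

Express y = (10 + x)/3 and substitute into the circle:
10x² + 20x − 800 = 0  ⟹  x² + 2x − 80 = 0
x = 8 or x = −10, giving (8, 6) and (−10, 0).
|(8, 6) − (−10, 0)| = √((18)² + (6)²) = 6√10.

6√10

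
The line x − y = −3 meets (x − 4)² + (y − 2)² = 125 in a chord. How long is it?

15√2

Express y = x + 3 and substitute into the circle:
2x² − 6x − 108 = 0  ⟹  x² − 3x − 54 = 0
x = 9 or x = −6, giving (9, 12) and (−6, −3).
|(9, 12) − (−6, −3)| = √((15)² + (15)²) = 15√2.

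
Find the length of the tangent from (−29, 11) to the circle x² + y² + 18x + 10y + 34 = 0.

Centre (−9, −5), r² = 72. |PO|² = (−20)² + (16)² = 656.
The tangent meets the radius at right angles, so tangent² = |PO|² − r² = 656 − 72 = 584.

2√146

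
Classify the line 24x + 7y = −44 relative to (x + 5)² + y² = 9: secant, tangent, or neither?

Substituting the line into the circle gives 625x² + 2602x + 2720 = 0.
Δ = 6770404 − 6800000 = −29596.
No real roots: the line does not meet the circle.

neither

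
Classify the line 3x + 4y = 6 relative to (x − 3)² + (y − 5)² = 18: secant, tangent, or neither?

d² = (3·3 + 4·5 − (6))²/25 = 529/25; r² = 18.
Since d² > r², the line lies outside the circle.

neither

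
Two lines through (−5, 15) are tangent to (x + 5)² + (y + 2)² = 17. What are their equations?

A line y − (15) = m(x − (−5)) is tangent when its distance from (−5, −2) is √17:
[m·(0) − (−17)]² = 17(m² + 1)
m² − 16 = 0, so m = 4 or m = −4.
With m = 4: 4x − y = −35. With m = −4: 4x + y = −5.

4x − y = −35 and 4x + y = −5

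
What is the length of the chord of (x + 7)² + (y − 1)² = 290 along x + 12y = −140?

Centre (−7, 1), r² = 290. Perpendicular distance d from centre to line = |145| / √145 = 145/√145.
Chord = 2√(r² − d²) = 2·√(145) = 2√145.

2√145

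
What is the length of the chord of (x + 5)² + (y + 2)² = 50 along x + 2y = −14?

6√5

Substitute y = (−14 − x)/2:
5x² + 60x = 0  ⟹  x² + 12x = 0
x = 0 or x = −12, giving (0, −7) and (−12, −1).
Chord length = distance between (0, −7) and (−12, −1) = √180 = 6√5.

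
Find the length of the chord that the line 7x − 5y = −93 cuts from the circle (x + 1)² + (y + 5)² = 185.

Express y = (93 + 7x)/5 and substitute into the circle:
74x² + 1702x + 9324 = 0  ⟹  x² + 23x + 126 = 0
x = −9 or x = −14, giving (−9, 6) and (−14, −1).
Chord length = distance between (−9, 6) and (−14, −1) = √74 = √74.

√74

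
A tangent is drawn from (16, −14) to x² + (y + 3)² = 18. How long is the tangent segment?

The centre is (0, −3) and r = 3√2. The square of the distance from P to the centre is 256 + 121 = 377.
By the tangent–radius right angle, tangent length = √(|PO|² − r²) = √359.

√359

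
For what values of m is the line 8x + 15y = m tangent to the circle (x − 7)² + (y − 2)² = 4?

The line touches the circle iff its distance from (7, 2) is 2:
|8·7 + 15·2 − m| / √289 = 2
|m − (86)| = 2·17, so m = 120 or m = 52.

m = 52 or m = 120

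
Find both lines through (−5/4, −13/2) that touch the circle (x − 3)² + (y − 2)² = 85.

A line y − (−13/2) = m(x − (−5/4)) is tangent when its distance from (3, 2) is √85:
[m·(17/4) − (17/2)]² = 85(m² + 1)
63m² + 68m + 12 = 0, so m = −6/7 or m = −2/9.
With m = −6/7: 6x + 7y = −53. With m = −2/9: 2x + 9y = −61.

6x + 7y = −53 and 2x + 9y = −61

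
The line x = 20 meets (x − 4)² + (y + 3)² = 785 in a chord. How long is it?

46

Centre (4, −3), r² = 785. Perpendicular distance d from centre to line = |−16| / √1 = 16.
Chord = 2√(r² − d²) = 2·√(529) = 46.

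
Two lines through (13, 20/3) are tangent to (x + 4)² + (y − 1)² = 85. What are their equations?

Let a tangent through (13, 20/3) have slope m. Its distance from (−4, 1) must equal √85:
(−17m − (−17/3))² = 85(m² + 1)
54m² − 51m − 14 = 0, so m = −2/9 or m = 7/6.
Through (13, 20/3) these give 2x + 9y = 86 and 7x − 6y = 51.

2x + 9y = 86 and 7x − 6y = 51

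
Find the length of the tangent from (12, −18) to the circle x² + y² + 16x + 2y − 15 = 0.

The centre is (−8, −1) and r = 4√5. The square of the distance from P to the centre is 400 + 289 = 689.
The tangent meets the radius at right angles, so tangent² = |PO|² − r² = 689 − 80 = 609.

√609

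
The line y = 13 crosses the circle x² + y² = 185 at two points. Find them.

(−4, 13) and (4, 13)

Express y = 13 and substitute into the circle:
x² − 16 = 0
x = 4 or x = −4, giving (4, 13) and (−4, 13).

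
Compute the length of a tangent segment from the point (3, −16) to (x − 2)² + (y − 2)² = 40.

With centre O = (2, 2), |OP|² = 325 and r² = 40.
By the tangent–radius right angle, tangent length = √(|PO|² − r²) = √285.

√285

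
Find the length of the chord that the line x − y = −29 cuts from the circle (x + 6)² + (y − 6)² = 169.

7√2

The distance from (−6, 6) to the line is 17/√2, and r² = 169.
Chord = 2√(r² − d²) = 2·√(49/2) = 7√2.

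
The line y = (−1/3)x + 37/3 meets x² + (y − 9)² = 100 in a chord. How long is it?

6√10

Express y = (37 − x)/3 and substitute into the circle:
10x² − 20x − 800 = 0  ⟹  x² − 2x − 80 = 0
x = 10 or x = −8, giving (10, 9) and (−8, 15).
|(10, 9) − (−8, 15)| = √((18)² + (−6)²) = 6√10.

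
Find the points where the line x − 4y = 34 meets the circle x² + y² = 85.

(−2, −9) and (6, −7)

From the line, y = (−34 + x)/4. Substituting:
17x² − 68x − 204 = 0  ⟹  x² − 4x − 12 = 0
x = 6 or x = −2, giving (6, −7) and (−2, −9).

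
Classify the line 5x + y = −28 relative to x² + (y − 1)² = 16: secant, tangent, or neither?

d² = (5·0 + 1·1 − (−28))²/26 = 841/26; r² = 16.
Since d² > r², the line lies outside the circle.

neither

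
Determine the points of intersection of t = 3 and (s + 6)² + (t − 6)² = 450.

(−27, 3) and (15, 3)

Express t = 3 and substitute into the circle:
s² + 12s − 405 = 0
s = 15 or s = −27, giving (15, 3) and (−27, 3).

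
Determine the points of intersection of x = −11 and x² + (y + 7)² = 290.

The line gives x = −11. Substituting into the circle:
y² + 14y − 120 = 0
y = 6 or y = −20, giving (−11, 6) and (−11, −20).

(−11, −20) and (−11, 6)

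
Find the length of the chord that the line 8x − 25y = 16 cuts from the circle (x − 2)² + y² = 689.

2√689

Centre (2, 0), r² = 689. Perpendicular distance d from centre to line = |0| / √689 = 0/√689.
Half the chord is √(r² − d²) = √(689), so the full chord is 2√689.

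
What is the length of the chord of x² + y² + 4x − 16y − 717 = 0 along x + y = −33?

Substitute y = −x − 33:
2x² + 86x + 900 = 0  ⟹  x² + 43x + 450 = 0
x = −18 or x = −25, giving (−18, −15) and (−25, −8).
Chord length = distance between (−18, −15) and (−25, −8) = √98 = 7√2.

7√2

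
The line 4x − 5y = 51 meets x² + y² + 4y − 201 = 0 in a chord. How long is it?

4√41

Centre (0, −2), r² = 205. Perpendicular distance d from centre to line = |−41| / √41 = 41/√41.
Chord = 2√(r² − d²) = 2·√(164) = 4√41.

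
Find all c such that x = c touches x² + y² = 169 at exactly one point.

c = −13 or c = 13

Tangency holds when the distance from the centre (0, 0) to the line equals the radius 13:
|1·0 + 0·0 − c| / √1 = 13
|c| = 13, so c = 13 or c = −13.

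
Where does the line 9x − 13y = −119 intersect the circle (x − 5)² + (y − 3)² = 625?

(−19, −4) and (20, 23)

Substitute y = (119 + 9x)/13:
250x² − 250x − 95000 = 0  ⟹  x² − x − 380 = 0
x = 20 or x = −19, giving (20, 23) and (−19, −4).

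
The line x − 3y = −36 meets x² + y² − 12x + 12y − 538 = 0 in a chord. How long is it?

From the line, y = (36 + x)/3. Substituting:
10x² − 2250 = 0  ⟹  x² − 225 = 0
x = 15 or x = −15, giving (15, 17) and (−15, 7).
Chord length = distance between (15, 17) and (−15, 7) = √1000 = 10√10.

10√10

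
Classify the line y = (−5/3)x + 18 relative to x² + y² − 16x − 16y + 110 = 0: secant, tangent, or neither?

secant

Substituting the line into the circle gives 34x² − 444x + 1314 = 0.
Δ = 197136 − 178704 = 18432.
Two real roots: the line is a secant.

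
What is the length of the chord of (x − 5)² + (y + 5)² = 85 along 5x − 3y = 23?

Centre (5, −5), r² = 85. Perpendicular distance d from centre to line = |17| / √34 = 17/√34.
Half the chord is √(r² − d²) = √(153/2), so the full chord is 3√34.

3√34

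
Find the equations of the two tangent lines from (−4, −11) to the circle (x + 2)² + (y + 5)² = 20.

x − 2y = 18 and 2x + y = −19

Let a tangent through (−4, −11) have slope m. Its distance from (−2, −5) must equal 2√5:
[m·(2) − (6)]² = 20(m² + 1)
2m² + 3m − 2 = 0, so m = 1/2 or m = −2.
Through (−4, −11) these give x − 2y = 18 and 2x + y = −19.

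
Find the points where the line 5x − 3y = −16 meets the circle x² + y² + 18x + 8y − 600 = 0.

(−20, −28) and (7, 17)

Substitute y = (16 + 5x)/3:
34x² + 442x − 4760 = 0  ⟹  x² + 13x − 140 = 0
x = 7 or x = −20, giving (7, 17) and (−20, −28).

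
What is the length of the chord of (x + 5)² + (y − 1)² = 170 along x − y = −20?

12√2

The distance from (−5, 1) to the line is 14/√2, and r² = 170.
Half the chord is √(r² − d²) = √(72), so the full chord is 12√2.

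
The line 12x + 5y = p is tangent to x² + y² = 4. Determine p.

The line touches the circle iff its distance from (0, 0) is 2:
|12·0 + 5·0 − p| / √169 = 2
|p| = 2·13, so p = 26 or p = −26.

p = −26 or p = 26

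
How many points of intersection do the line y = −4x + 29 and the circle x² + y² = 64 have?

2

Substituting the line into the circle gives 17x² − 232x + 777 = 0.
Δ = 53824 − 52836 = 988.
Two real roots: the line is a secant.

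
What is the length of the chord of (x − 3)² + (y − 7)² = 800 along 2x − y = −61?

8√5

The distance from (3, 7) to the line is 60/√5, and r² = 800.
Chord = 2√(r² − d²) = 2·√(80) = 8√5.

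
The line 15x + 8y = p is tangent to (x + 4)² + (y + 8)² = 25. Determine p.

The line touches the circle iff its distance from (−4, −8) is 5:
|15·(−4) + 8·(−8) − p| / √289 = 5
|p − (−124)| = 5·17, so p = −39 or p = −209.

p = −209 or p = −39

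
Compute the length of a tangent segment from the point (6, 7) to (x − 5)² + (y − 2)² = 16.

Centre (5, 2), r² = 16. |PO|² = (1)² + (5)² = 26.
By the tangent–radius right angle, tangent length = √(|PO|² − r²) = √10.

√10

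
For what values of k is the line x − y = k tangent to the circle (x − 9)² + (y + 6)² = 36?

For a tangent, require d(centre, line) = r = 6.
|1·9 − 1·(−6) − k| / √2 = 6
|k − (15)| = 6√2.

k = 15 ± 6√2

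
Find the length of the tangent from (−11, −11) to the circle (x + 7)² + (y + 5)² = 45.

The centre is (−7, −5) and r = 3√5. The square of the distance from P to the centre is 16 + 36 = 52.
By the tangent–radius right angle, tangent length = √(|PO|² − r²) = √7.

√7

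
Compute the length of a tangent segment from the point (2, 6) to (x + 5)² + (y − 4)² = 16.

√37

With centre O = (−5, 4), |OP|² = 53 and r² = 16.
The tangent meets the radius at right angles, so tangent² = |PO|² − r² = 53 − 16 = 37.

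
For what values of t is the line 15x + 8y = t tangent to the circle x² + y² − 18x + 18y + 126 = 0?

t = −39 or t = 165

The line touches the circle iff its distance from (9, −9) is 6:
|15·9 + 8·(−9) − t| / √289 = 6
|t − (63)| = 6·17, so t = 165 or t = −39.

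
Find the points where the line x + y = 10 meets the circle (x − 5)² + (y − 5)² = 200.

From the line, y = −x + 10. Substituting:
2x² − 20x − 150 = 0  ⟹  x² − 10x − 75 = 0
x = 15 or x = −5, giving (15, −5) and (−5, 15).

(−5, 15) and (15, −5)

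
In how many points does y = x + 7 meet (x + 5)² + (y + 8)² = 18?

0

Centre (−5, −8), r² = 18. Distance² from centre to line = (10)²/2 = 50.
Since d² > r², the line lies outside the circle.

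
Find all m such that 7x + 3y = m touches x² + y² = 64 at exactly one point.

Tangency holds when the distance from the centre (0, 0) to the line equals the radius 8:
|7·0 + 3·0 − m| / √58 = 8
|m| = 8√58.

m = ±8√58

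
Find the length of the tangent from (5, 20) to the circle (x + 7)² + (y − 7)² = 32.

Centre (−7, 7), r² = 32. |PO|² = (12)² + (13)² = 313.
By the tangent–radius right angle, tangent length = √(|PO|² − r²) = √281.

√281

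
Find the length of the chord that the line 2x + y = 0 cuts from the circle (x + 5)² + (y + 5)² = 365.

16√5

From the line, y = −2x. Substituting:
5x² − 10x − 315 = 0  ⟹  x² − 2x − 63 = 0
x = 9 or x = −7, giving (9, −18) and (−7, 14).
Chord length = distance between (9, −18) and (−7, 14) = √1280 = 16√5.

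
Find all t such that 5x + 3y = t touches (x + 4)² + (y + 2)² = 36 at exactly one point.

For a tangent, require d(centre, line) = r = 6.
|5·(−4) + 3·(−2) − t| / √34 = 6
|t − (−26)| = 6√34.

t = −26 ± 6√34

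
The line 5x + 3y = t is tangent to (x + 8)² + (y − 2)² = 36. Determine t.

t = −34 ± 6√34

The line touches the circle iff its distance from (−8, 2) is 6:
|5·(−8) + 3·2 − t| / √34 = 6
|t − (−34)| = 6√34.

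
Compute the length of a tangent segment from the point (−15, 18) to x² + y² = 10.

The centre is (0, 0) and r = √10. The square of the distance from P to the centre is 225 + 324 = 549.
By the tangent–radius right angle, tangent length = √(|PO|² − r²) = √539 = 7√11.

7√11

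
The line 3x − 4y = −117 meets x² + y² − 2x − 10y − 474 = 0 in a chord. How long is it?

The distance from (1, 5) to the line is 100/√25, and r² = 500.
Chord = 2√(r² − d²) = 2·√(100) = 20.

20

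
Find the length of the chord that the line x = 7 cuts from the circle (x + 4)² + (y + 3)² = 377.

32

The line gives x = 7. Substituting into the circle:
y² + 6y − 247 = 0
y = 13 or y = −19, giving (7, 13) and (7, −19).
Chord length = distance between (7, 13) and (7, −19) = √1024 = 32.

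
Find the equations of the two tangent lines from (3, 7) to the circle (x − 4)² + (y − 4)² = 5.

x + 2y = 17 and 2x − y = −1

Let a tangent through (3, 7) have slope m. Its distance from (4, 4) must equal √5:
(1m − (−3))² = 5(m² + 1)
2m² − 3m − 2 = 0, so m = −1/2 or m = 2.
With m = −1/2: x + 2y = 17. With m = 2: 2x − y = −1.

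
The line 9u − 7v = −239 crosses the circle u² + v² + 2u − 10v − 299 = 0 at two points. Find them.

(−18, 11) and (−11, 20)

From the line, v = (239 + 9u)/7. Substituting:
130u² + 3770u + 25740 = 0  ⟹  u² + 29u + 198 = 0
u = −11 or u = −18, giving (−11, 20) and (−18, 11).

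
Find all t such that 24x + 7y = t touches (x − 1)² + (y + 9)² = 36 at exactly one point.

t = −189 or t = 111

Tangency holds when the distance from the centre (1, −9) to the line equals the radius 6:
|24·1 + 7·(−9) − t| / √625 = 6
|t − (−39)| = 6·25, so t = 111 or t = −189.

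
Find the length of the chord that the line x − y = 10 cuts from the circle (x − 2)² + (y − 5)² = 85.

Substitute y = x − 10:
2x² − 34x + 144 = 0  ⟹  x² − 17x + 72 = 0
x = 9 or x = 8, giving (9, −1) and (8, −2).
Chord length = distance between (9, −1) and (8, −2) = √2 = √2.

√2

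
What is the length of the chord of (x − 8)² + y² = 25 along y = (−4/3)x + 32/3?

10

Express y = (32 − 4x)/3 and substitute into the circle:
25x² − 400x + 1375 = 0  ⟹  x² − 16x + 55 = 0
x = 11 or x = 5, giving (11, −4) and (5, 4).
Chord length = distance between (11, −4) and (5, 4) = √100 = 10.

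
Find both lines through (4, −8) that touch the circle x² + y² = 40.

Write the tangent as mx − y + (−8 − m·(4)) = 0 and set its distance from the centre to 2√10:
(−4m − (8))² = 40(m² + 1)
3m² − 8m − 3 = 0, so m = 3 or m = −1/3.
With m = 3: 3x − y = 20. With m = −1/3: x + 3y = −20.

3x − y = 20 and x + 3y = −20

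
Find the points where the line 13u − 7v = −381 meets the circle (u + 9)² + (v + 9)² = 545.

(−32, −5) and (−25, 8)

Express v = (381 + 13u)/7 and substitute into the circle:
218u² + 12426u + 174400 = 0  ⟹  u² + 57u + 800 = 0
u = −25 or u = −32, giving (−25, 8) and (−32, −5).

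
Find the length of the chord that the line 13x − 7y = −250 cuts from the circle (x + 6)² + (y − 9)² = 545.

3√218

The distance from (−6, 9) to the line is 109/√218, and r² = 545.
Chord = 2√(r² − d²) = 2·√(981/2) = 3√218.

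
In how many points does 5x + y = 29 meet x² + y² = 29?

0

Substituting the line into the circle gives 26x² − 290x + 812 = 0.
Discriminant = (−290)² − 4·26·(812) = −348 < 0.
No real roots: the line does not meet the circle.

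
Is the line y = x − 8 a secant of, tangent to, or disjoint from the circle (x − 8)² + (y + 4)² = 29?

Centre (8, −4), r² = 29. Distance² from centre to line = (4)²/2 = 8.
Since d² < r², the line cuts the circle twice.

secant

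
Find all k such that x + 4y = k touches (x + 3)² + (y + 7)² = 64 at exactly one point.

For a tangent, require d(centre, line) = r = 8.
|1·(−3) + 4·(−7) − k| / √17 = 8
|k − (−31)| = 8√17.

k = −31 ± 8√17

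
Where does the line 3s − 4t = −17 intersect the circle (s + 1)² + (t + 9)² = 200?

(−15, −7) and (1, 5)

From the line, t = (17 + 3s)/4. Substituting:
25s² + 350s − 375 = 0  ⟹  s² + 14s − 15 = 0
s = 1 or s = −15, giving (1, 5) and (−15, −7).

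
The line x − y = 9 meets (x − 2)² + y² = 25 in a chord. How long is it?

Substitute y = x − 9:
2x² − 22x + 60 = 0  ⟹  x² − 11x + 30 = 0
x = 6 or x = 5, giving (6, −3) and (5, −4).
Chord length = distance between (6, −3) and (5, −4) = √2 = √2.

√2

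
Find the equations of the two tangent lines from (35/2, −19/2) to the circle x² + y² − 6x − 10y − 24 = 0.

3x + 7y = −14 and 7x + 3y = 94

Let a tangent through (35/2, −19/2) have slope m. Its distance from (3, 5) must equal √58:
(−29/2m − (29/2))² = 58(m² + 1)
21m² + 58m + 21 = 0, so m = −3/7 or m = −7/3.
Through (35/2, −19/2) these give 3x + 7y = −14 and 7x + 3y = 94.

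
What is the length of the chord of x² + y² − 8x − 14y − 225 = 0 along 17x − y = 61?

Express y = 17x − 61 and substitute into the circle:
290x² − 2320x + 4350 = 0  ⟹  x² − 8x + 15 = 0
x = 5 or x = 3, giving (5, 24) and (3, −10).
Chord length = distance between (5, 24) and (3, −10) = √1160 = 2√290.

2√290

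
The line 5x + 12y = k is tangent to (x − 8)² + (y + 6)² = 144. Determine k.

k = −188 or k = 124

For a tangent, require d(centre, line) = r = 12.
|5·8 + 12·(−6) − k| / √169 = 12
|k − (−32)| = 12·13, so k = 124 or k = −188.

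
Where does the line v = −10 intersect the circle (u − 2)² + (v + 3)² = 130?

(−7, −10) and (11, −10)

Substitute v = −10:
u² − 4u − 77 = 0
u = 11 or u = −7, giving (11, −10) and (−7, −10).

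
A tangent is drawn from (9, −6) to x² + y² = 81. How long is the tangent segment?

Centre (0, 0), r² = 81. |PO|² = (9)² + (−6)² = 117.
The tangent meets the radius at right angles, so tangent² = |PO|² − r² = 117 − 81 = 36.

6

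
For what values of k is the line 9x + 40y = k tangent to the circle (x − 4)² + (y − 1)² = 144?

k = −416 or k = 568

For a tangent, require d(centre, line) = r = 12.
|9·4 + 40·1 − k| / √1681 = 12
|k − (76)| = 12·41, so k = 568 or k = −416.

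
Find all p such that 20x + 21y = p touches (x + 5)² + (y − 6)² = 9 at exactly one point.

p = −61 or p = 113

Tangency holds when the distance from the centre (−5, 6) to the line equals the radius 3:
|20·(−5) + 21·6 − p| / √841 = 3
|p − (26)| = 3·29, so p = 113 or p = −61.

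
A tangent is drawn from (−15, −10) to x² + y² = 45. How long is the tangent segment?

With centre O = (0, 0), |OP|² = 325 and r² = 45.
The tangent meets the radius at right angles, so tangent² = |PO|² − r² = 325 − 45 = 280.

2√70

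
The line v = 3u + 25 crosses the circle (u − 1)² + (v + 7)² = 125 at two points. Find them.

(−10, −5) and (−9, −2)

Express v = 3u + 25 and substitute into the circle:
10u² + 190u + 900 = 0  ⟹  u² + 19u + 90 = 0
u = −9 or u = −10, giving (−9, −2) and (−10, −5).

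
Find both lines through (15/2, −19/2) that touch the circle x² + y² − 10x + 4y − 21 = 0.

A line y − (−19/2) = m(x − (15/2)) is tangent when its distance from (5, −2) is 5√2:
(−5/2m − (15/2))² = 50(m² + 1)
7m² − 6m − 1 = 0, so m = −1/7 or m = 1.
With m = −1/7: x + 7y = −59. With m = 1: x − y = 17.

x + 7y = −59 and x − y = 17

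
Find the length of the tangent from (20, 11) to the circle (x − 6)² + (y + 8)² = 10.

√547

The centre is (6, −8) and r = √10. The square of the distance from P to the centre is 196 + 361 = 557.
Power of the point: PT² = |PO|² − r² = 547, so PT = √547.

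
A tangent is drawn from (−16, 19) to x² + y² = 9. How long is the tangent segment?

4√38

Centre (0, 0), r² = 9. |PO|² = (−16)² + (19)² = 617.
Power of the point: PT² = |PO|² − r² = 608, so PT = 4√38.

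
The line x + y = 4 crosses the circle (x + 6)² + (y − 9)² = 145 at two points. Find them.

(−14, 18) and (3, 1)

From the line, y = −x + 4. Substituting:
2x² + 22x − 84 = 0  ⟹  x² + 11x − 42 = 0
x = 3 or x = −14, giving (3, 1) and (−14, 18).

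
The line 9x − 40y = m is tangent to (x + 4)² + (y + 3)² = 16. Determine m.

m = −80 or m = 248

The line touches the circle iff its distance from (−4, −3) is 4:
|9·(−4) − 40·(−3) − m| / √1681 = 4
|m − (84)| = 4·41, so m = 248 or m = −80.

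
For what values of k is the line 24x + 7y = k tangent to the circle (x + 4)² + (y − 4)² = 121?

k = −343 or k = 207

Tangency holds when the distance from the centre (−4, 4) to the line equals the radius 11:
|24·(−4) + 7·4 − k| / √625 = 11
|k − (−68)| = 11·25, so k = 207 or k = −343.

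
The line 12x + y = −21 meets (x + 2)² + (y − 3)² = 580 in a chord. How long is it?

The distance from (−2, 3) to the line is 0/√145, and r² = 580.
Half the chord is √(r² − d²) = √(580), so the full chord is 4√145.

4√145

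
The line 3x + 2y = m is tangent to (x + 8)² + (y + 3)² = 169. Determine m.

For a tangent, require d(centre, line) = r = 13.
|3·(−8) + 2·(−3) − m| / √13 = 13
|m − (−30)| = 13√13.

m = −30 ± 13√13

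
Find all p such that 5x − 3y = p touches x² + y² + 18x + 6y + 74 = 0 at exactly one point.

p = −36 ± 4√34

The line touches the circle iff its distance from (−9, −3) is 4:
|5·(−9) − 3·(−3) − p| / √34 = 4
|p − (−36)| = 4√34.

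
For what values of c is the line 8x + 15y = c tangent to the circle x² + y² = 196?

Tangency holds when the distance from the centre (0, 0) to the line equals the radius 14:
|8·0 + 15·0 − c| / √289 = 14
|c| = 14·17, so c = 238 or c = −238.

c = −238 or c = 238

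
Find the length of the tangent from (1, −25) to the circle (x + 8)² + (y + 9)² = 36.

Centre (−8, −9), r² = 36. |PO|² = (9)² + (−16)² = 337.
By the tangent–radius right angle, tangent length = √(|PO|² − r²) = √301.

√301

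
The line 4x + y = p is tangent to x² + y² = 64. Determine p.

p = ±8√17

The line touches the circle iff its distance from (0, 0) is 8:
|4·0 + 1·0 − p| / √17 = 8
|p| = 8√17.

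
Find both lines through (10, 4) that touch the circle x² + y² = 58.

7x − 3y = 58 and 3x + 7y = 58

Write the tangent as mx − y + (4 − m·(10)) = 0 and set its distance from the centre to √58:
[m·(−10) − (−4)]² = 58(m² + 1)
21m² − 40m − 21 = 0, so m = 7/3 or m = −3/7.
Through (10, 4) these give 7x − 3y = 58 and 3x + 7y = 58.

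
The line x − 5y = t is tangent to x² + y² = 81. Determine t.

For a tangent, require d(centre, line) = r = 9.
|1·0 − 5·0 − t| / √26 = 9
|t| = 9√26.

t = ±9√26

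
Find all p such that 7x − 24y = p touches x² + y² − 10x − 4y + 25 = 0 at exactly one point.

Tangency holds when the distance from the centre (5, 2) to the line equals the radius 2:
|7·5 − 24·2 − p| / √625 = 2
|p − (−13)| = 2·25, so p = 37 or p = −63.

p = −63 or p = 37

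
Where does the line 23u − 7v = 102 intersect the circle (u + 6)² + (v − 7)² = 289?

From the line, v = (−102 + 23u)/7. Substituting:
578u² − 6358u + 10404 = 0  ⟹  u² − 11u + 18 = 0
u = 9 or u = 2, giving (9, 15) and (2, −8).

(2, −8) and (9, 15)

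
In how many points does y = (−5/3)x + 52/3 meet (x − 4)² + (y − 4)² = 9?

0

Centre (4, 4), r² = 9. Distance² from centre to line = (−20)²/34 = 200/17.
Since d² > r², the line lies outside the circle.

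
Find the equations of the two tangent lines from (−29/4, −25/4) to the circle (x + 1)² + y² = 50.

Write the tangent as mx − y + (−25/4 − m·(−29/4)) = 0 and set its distance from the centre to 5√2:
[m·(25/4) − (25/4)]² = 50(m² + 1)
7m² + 50m + 7 = 0, so m = −7 or m = −1/7.
Through (−29/4, −25/4) these give 7x + y = −57 and x + 7y = −51.

7x + y = −57 and x + 7y = −51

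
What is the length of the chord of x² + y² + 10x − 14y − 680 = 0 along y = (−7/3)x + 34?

6√58

From the line, y = (102 − 7x)/3. Substituting:
58x² − 1044x = 0  ⟹  x² − 18x = 0
x = 18 or x = 0, giving (18, −8) and (0, 34).
Chord length = distance between (18, −8) and (0, 34) = √2088 = 6√58.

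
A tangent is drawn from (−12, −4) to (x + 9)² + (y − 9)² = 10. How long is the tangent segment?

2√42

Centre (−9, 9), r² = 10. |PO|² = (−3)² + (−13)² = 178.
By the tangent–radius right angle, tangent length = √(|PO|² − r²) = √168 = 2√42.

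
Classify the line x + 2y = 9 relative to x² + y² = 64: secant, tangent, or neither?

Centre (0, 0), r² = 64. Distance² from centre to line = (−9)²/5 = 81/5.
Since d² < r², the line cuts the circle twice.

secant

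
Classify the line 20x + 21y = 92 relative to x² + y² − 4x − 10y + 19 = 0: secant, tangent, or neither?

Substituting the line into the circle gives 841x² − 1244x − 2477 = 0.
Discriminant = (−1244)² − 4·841·(−2477) = 9880164 > 0.
Two real roots: the line is a secant.

secant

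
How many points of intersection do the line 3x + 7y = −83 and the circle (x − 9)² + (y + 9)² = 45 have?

2

Centre (9, −9), r² = 45. Distance² from centre to line = (47)²/58 = 2209/58.
Since d² < r², the line cuts the circle twice.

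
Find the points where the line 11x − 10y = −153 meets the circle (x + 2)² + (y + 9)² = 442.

(−23, −10) and (−3, 12)

Substitute y = (153 + 11x)/10:
221x² + 5746x + 15249 = 0  ⟹  x² + 26x + 69 = 0
x = −3 or x = −23, giving (−3, 12) and (−23, −10).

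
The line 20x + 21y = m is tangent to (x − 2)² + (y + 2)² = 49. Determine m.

m = −205 or m = 201

The line touches the circle iff its distance from (2, −2) is 7:
|20·2 + 21·(−2) − m| / √841 = 7
|m − (−2)| = 7·29, so m = 201 or m = −205.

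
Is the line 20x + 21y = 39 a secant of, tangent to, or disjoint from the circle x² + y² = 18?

Centre (0, 0), r² = 18. Distance² from centre to line = (−39)²/841 = 1521/841.
Since d² < r², the line cuts the circle twice.

secant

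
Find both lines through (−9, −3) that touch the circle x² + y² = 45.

2x − y = −15 and x + 2y = −15

Write the tangent as mx − y + (−3 − m·(−9)) = 0 and set its distance from the centre to 3√5:
(9m − (3))² = 45(m² + 1)
2m² − 3m − 2 = 0, so m = 2 or m = −1/2.
With m = 2: 2x − y = −15. With m = −1/2: x + 2y = −15.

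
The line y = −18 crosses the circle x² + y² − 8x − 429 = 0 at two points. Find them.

From the line, y = −18. Substituting:
x² − 8x − 105 = 0
x = 15 or x = −7, giving (15, −18) and (−7, −18).

(−7, −18) and (15, −18)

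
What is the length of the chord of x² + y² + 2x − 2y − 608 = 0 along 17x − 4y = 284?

2√305

The distance from (−1, 1) to the line is 305/√305, and r² = 610.
Chord = 2√(r² − d²) = 2·√(305) = 2√305.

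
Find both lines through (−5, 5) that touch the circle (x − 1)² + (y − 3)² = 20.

Let a tangent through (−5, 5) have slope m. Its distance from (1, 3) must equal 2√5:
(6m − (−2))² = 20(m² + 1)
2m² + 3m − 2 = 0, so m = 1/2 or m = −2.
Through (−5, 5) these give x − 2y = −15 and 2x + y = −5.

x − 2y = −15 and 2x + y = −5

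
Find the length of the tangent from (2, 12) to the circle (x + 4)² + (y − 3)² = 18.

Centre (−4, 3), r² = 18. |PO|² = (6)² + (9)² = 117.
Power of the point: PT² = |PO|² − r² = 99, so PT = 3√11.

3√11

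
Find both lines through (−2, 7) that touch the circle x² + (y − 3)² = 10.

3x − y = −13 and x + 3y = 19

Write the tangent as mx − y + (7 − m·(−2)) = 0 and set its distance from the centre to √10:
[m·(2) − (−4)]² = 10(m² + 1)
3m² − 8m − 3 = 0, so m = 3 or m = −1/3.
Through (−2, 7) these give 3x − y = −13 and x + 3y = 19.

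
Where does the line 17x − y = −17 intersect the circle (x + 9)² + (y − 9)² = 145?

(−1, 0) and (0, 17)

From the line, y = 17x + 17. Substituting:
290x² + 290x = 0  ⟹  x² + x = 0
x = 0 or x = −1, giving (0, 17) and (−1, 0).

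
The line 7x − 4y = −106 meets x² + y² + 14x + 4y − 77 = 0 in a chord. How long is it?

2√65

Substitute y = (106 + 7x)/4:
65x² + 1820x + 11700 = 0  ⟹  x² + 28x + 180 = 0
x = −10 or x = −18, giving (−10, 9) and (−18, −5).
|(−10, 9) − (−18, −5)| = √((8)² + (14)²) = 2√65.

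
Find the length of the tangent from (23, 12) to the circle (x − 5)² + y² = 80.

Centre (5, 0), r² = 80. |PO|² = (18)² + (12)² = 468.
Power of the point: PT² = |PO|² − r² = 388, so PT = 2√97.

2√97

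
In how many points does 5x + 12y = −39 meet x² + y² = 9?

Substituting the line into the circle gives 169x² + 390x + 225 = 0.
Discriminant = (390)² − 4·169·(225) = 0.
A repeated root: the line is tangent.

1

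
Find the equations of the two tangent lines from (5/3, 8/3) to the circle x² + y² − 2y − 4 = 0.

Write the tangent as mx − y + (8/3 − m·(5/3)) = 0 and set its distance from the centre to √5:
[m·(−5/3) − (−5/3)]² = 5(m² + 1)
2m² + 5m + 2 = 0, so m = −1/2 or m = −2.
With m = −1/2: x + 2y = 7. With m = −2: 2x + y = 6.

x + 2y = 7 and 2x + y = 6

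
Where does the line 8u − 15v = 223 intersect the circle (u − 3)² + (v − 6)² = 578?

(−4, −17) and (26, −1)

Express v = (−223 + 8u)/15 and substitute into the circle:
289u² − 6358u − 30056 = 0  ⟹  u² − 22u − 104 = 0
u = 26 or u = −4, giving (26, −1) and (−4, −17).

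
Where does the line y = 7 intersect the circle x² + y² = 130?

(−9, 7) and (9, 7)

Express y = 7 and substitute into the circle:
x² − 81 = 0
x = 9 or x = −9, giving (9, 7) and (−9, 7).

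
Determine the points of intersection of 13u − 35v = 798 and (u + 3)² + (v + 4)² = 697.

(−14, −28) and (21, −15)

Express v = (−798 + 13u)/35 and substitute into the circle:
1394u² − 9758u − 409836 = 0  ⟹  u² − 7u − 294 = 0
u = 21 or u = −14, giving (21, −15) and (−14, −28).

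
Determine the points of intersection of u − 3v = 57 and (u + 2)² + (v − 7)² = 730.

Substitute v = (−57 + u)/3:
10u² − 120u − 450 = 0  ⟹  u² − 12u − 45 = 0
u = 15 or u = −3, giving (15, −14) and (−3, −20).

(−3, −20) and (15, −14)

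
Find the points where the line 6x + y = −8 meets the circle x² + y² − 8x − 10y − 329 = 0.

Express y = −6x − 8 and substitute into the circle:
37x² + 148x − 185 = 0  ⟹  x² + 4x − 5 = 0
x = 1 or x = −5, giving (1, −14) and (−5, 22).

(−5, 22) and (1, −14)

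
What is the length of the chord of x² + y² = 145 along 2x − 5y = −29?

4√29

Centre (0, 0), r² = 145. Perpendicular distance d from centre to line = |29| / √29 = 29/√29.
Half the chord is √(r² − d²) = √(116), so the full chord is 4√29.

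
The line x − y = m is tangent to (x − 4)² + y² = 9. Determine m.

m = 4 ± 3√2

The line touches the circle iff its distance from (4, 0) is 3:
|1·4 − 1·0 − m| / √2 = 3
|m − (4)| = 3√2.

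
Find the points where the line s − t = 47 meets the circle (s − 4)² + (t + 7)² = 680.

Express t = s − 47 and substitute into the circle:
2s² − 88s + 936 = 0  ⟹  s² − 44s + 468 = 0
s = 26 or s = 18, giving (26, −21) and (18, −29).

(18, −29) and (26, −21)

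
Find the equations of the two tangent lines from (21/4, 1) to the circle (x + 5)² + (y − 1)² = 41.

4x + 5y = 26 and 4x − 5y = 16

A line y − (1) = m(x − (21/4)) is tangent when its distance from (−5, 1) is √41:
(−41/4m − (0))² = 41(m² + 1)
25m² − 16 = 0, so m = −4/5 or m = 4/5.
With m = −4/5: 4x + 5y = 26. With m = 4/5: 4x − 5y = 16.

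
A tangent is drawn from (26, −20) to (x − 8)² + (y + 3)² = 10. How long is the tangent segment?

3√67

With centre O = (8, −3), |OP|² = 613 and r² = 10.
The tangent meets the radius at right angles, so tangent² = |PO|² − r² = 613 − 10 = 603.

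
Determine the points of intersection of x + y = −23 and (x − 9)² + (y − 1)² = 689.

From the line, y = −x − 23. Substituting:
2x² + 30x − 32 = 0  ⟹  x² + 15x − 16 = 0
x = 1 or x = −16, giving (1, −24) and (−16, −7).

(−16, −7) and (1, −24)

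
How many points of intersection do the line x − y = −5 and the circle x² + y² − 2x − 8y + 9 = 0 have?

2

Substituting the line into the circle gives 2x² − 6 = 0.
Δ = 0 − (−48) = 48.
Two real roots: the line is a secant.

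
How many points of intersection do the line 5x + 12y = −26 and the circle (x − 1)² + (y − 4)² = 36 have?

d² = (5·1 + 12·4 − (−26))²/169 = 6241/169; r² = 36.
Since d² > r², the line lies outside the circle.

0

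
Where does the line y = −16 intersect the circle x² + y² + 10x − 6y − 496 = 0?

(−18, −16) and (8, −16)

From the line, y = −16. Substituting:
x² + 10x − 144 = 0
x = 8 or x = −18, giving (8, −16) and (−18, −16).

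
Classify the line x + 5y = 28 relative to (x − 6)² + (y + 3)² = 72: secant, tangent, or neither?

secant

Substituting the line into the circle gives 26x² − 386x + 949 = 0.
Discriminant = (−386)² − 4·26·(949) = 50300 > 0.
Two real roots: the line is a secant.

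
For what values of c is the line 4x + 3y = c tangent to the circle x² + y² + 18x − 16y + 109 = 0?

For a tangent, require d(centre, line) = r = 6.
|4·(−9) + 3·8 − c| / √25 = 6
|c − (−12)| = 6·5, so c = 18 or c = −42.

c = −42 or c = 18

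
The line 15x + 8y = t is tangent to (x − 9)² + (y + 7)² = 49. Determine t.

t = −40 or t = 198

Tangency holds when the distance from the centre (9, −7) to the line equals the radius 7:
|15·9 + 8·(−7) − t| / √289 = 7
|t − (79)| = 7·17, so t = 198 or t = −40.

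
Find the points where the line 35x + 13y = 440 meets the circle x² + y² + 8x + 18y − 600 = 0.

(7, 15) and (20, −20)

Substitute y = (440 − 35x)/13:
1394x² − 37638x + 195160 = 0  ⟹  x² − 27x + 140 = 0
x = 20 or x = 7, giving (20, −20) and (7, 15).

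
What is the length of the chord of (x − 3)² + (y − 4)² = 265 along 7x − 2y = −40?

The distance from (3, 4) to the line is 53/√53, and r² = 265.
Chord = 2√(r² − d²) = 2·√(212) = 4√53.

4√53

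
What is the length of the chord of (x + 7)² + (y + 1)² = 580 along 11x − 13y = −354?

Express y = (354 + 11x)/13 and substitute into the circle:
290x² + 10440x + 44950 = 0  ⟹  x² + 36x + 155 = 0
x = −5 or x = −31, giving (−5, 23) and (−31, 1).
|(−5, 23) − (−31, 1)| = √((26)² + (22)²) = 2√290.

2√290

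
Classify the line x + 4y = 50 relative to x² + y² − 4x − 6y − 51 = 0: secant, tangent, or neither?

neither

Centre (2, 3), r² = 64. Distance² from centre to line = (−36)²/17 = 1296/17.
Since d² > r², the line lies outside the circle.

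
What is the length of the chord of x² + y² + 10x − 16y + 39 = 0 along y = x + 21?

6√2

The distance from (−5, 8) to the line is 8/√2, and r² = 50.
Half the chord is √(r² − d²) = √(18), so the full chord is 6√2.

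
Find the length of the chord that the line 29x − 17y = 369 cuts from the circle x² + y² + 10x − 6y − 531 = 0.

The distance from (−5, 3) to the line is 565/√1130, and r² = 565.
Chord = 2√(r² − d²) = 2·√(565/2) = √1130.

√1130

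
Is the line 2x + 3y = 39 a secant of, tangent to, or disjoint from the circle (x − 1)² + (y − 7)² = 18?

d² = (2·1 + 3·7 − (39))²/13 = 256/13; r² = 18.
Since d² > r², the line lies outside the circle.

disjoint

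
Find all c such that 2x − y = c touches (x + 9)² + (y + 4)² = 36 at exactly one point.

c = −14 ± 6√5

Tangency holds when the distance from the centre (−9, −4) to the line equals the radius 6:
|2·(−9) − 1·(−4) − c| / √5 = 6
|c − (−14)| = 6√5.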